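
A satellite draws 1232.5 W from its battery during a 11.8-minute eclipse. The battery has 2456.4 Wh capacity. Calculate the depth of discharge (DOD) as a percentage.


E_used = P * t / 60 = 1232.5 * 11.8 / 60 = 242.3917 Wh
DOD = E_used / E_total * 100 = 242.3917 / 2456.4 * 100
DOD = 9.8678 %

9.8678 %


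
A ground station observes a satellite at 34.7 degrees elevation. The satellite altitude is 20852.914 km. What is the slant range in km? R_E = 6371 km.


h = 20852.914 km, el = 34.7 deg
d = -R_E*sin(el) + sqrt((R_E*sin(el))^2 + 2*R_E*h + h^2)
d = -6371.0000*sin(0.6056293) + sqrt((6371.0000*0.5692795)^2 + 2*6371.0000*20852.914 + 20852.914^2)
d = 23088.3987 km

23088.3987 km


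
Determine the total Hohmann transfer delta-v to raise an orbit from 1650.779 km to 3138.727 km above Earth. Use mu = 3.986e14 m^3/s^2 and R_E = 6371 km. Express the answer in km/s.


r1 = 8021.7790 km = 8.021779e+06 m
r2 = 9509.7270 km = 9.509727e+06 m
dv1 = sqrt(mu/r1)*(sqrt(2*r2/(r1+r2)) - 1) = 293.0469 m/s
dv2 = sqrt(mu/r2)*(1 - sqrt(2*r1/(r1+r2))) = 280.8316 m/s
total dv = |dv1| + |dv2| = 293.0469 + 280.8316 = 573.8785 m/s = 0.5738785 km/s

0.5739 km/s


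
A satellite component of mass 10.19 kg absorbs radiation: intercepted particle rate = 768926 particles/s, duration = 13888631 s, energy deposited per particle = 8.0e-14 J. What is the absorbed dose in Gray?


Total energy deposited = rate * time * E_per
  = 768926 * 13888631 * 8.0e-14 = 0.8543464 J
Dose = E_total / mass = 0.8543464 / 10.19
Dose = 0.08384164 Gy

0.0838 Gy


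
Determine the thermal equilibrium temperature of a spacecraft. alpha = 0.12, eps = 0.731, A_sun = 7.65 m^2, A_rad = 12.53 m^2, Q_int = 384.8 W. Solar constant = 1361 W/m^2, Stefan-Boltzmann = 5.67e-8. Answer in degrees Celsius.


Numerator = alpha*S*A_sun + Q_int = 0.12*1361*7.65 + 384.8 = 1634.1980 W
Denominator = eps*sigma*A_rad = 0.731*5.67e-8*12.53 = 5.1933968e-07 W/K^4
T^4 = 3.1466843e+09 K^4
T = 236.8445 K = -36.3055 C

-36.3055 degrees Celsius


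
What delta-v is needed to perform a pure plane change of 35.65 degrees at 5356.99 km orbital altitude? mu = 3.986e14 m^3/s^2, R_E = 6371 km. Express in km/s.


r = 11727.9900 km = 1.172799e+07 m
V = sqrt(mu/r) = 5829.8429 m/s
di = 35.65 deg = 0.6222099 rad
dV = 2*V*sin(di/2) = 2*5829.8429*sin(0.3111049)
dV = 3569.1548 m/s = 3.5692 km/s

3.5692 km/s


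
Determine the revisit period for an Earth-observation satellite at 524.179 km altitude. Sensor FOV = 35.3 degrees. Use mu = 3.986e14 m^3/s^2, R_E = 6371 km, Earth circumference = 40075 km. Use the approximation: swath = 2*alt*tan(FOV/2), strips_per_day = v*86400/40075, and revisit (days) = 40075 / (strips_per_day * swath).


swath = 2*524.179*tan(0.3080506) = 333.5660 km
v = sqrt(mu/r) = 7603.1905 m/s = 7.6032 km/s
strips/day = v*86400/40075 = 7.6032*86400/40075 = 16.3922
coverage/day = strips * swath = 16.3922 * 333.5660 = 5467.8652 km
revisit = 40075 / 5467.8652 = 7.3292 days

7.3292 days


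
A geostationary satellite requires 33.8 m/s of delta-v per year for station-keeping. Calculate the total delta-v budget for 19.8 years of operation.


dV = rate * years = 33.8 * 19.8
dV = 669.2400 m/s

669.2400 m/s


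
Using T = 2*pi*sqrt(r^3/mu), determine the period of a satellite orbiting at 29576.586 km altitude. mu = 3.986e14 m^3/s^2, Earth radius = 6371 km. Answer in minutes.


r = 35947.5860 km = 3.5947586e+07 m
T = 2*pi*sqrt(r^3/mu) = 2*pi*sqrt(4.6452511e+22 / 3.986e14)
T = 67829.0631 s = 1130.4844 min

1130.4844 minutes


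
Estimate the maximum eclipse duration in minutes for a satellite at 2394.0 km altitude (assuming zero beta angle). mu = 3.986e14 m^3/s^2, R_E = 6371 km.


r = 8765.0000 km
T = 136.1093 min
Eclipse fraction = arcsin(R_E/r)/pi = arcsin(6371.0000/8765.0000)/pi
= arcsin(0.7268682)/pi = 0.2590249
Eclipse duration = 0.2590249 * 136.1093 = 35.2557 min

35.2557 minutes


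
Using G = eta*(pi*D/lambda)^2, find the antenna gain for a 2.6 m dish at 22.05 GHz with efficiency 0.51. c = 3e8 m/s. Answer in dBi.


lambda = c/f = 3e8 / 2.205e+10 = 0.01360544 m
G = eta*(pi*D/lambda)^2 = 0.51*(pi*2.6/0.01360544)^2
G = 183819.3794 (linear)
G = 10*log10(183819.3794) = 52.6439 dBi

52.6439 dBi


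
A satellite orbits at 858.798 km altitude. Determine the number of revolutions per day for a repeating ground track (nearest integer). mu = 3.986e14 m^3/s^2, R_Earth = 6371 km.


r = 7.229798e+06 m
T = 2*pi*sqrt(r^3/mu) = 6117.8731 s = 101.9646 min
revs/day = 1440 / 101.9646 = 14.1226
Rounded: 14 revolutions per day

14 revolutions per day


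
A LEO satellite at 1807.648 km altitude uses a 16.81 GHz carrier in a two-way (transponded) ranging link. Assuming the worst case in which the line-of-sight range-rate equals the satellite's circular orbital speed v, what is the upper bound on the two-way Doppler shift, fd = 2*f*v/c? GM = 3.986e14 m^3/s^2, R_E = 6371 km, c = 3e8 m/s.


r = 8.178648e+06 m
v = sqrt(mu/r) = 6981.1648 m/s (worst-case radial velocity)
f = 16.81 GHz = 1.681e+10 Hz
fd = 2*f*v/c = 2*1.681e+10*6981.1648/3.0e+08
fd = 782355.8657 Hz

782355.8657 Hz


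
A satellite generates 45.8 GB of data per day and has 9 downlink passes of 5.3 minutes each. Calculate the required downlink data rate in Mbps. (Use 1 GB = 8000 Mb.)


total contact time = 9 * 5.3 * 60 = 2862.0000 s
data = 45.8 GB = 366400.0000 Mb
rate = 366400.0000 / 2862.0000 = 128.0224 Mbps

128.0224 Mbps


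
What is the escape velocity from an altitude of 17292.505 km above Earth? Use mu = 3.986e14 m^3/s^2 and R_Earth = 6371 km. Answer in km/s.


r = 6371.0 + 17292.505 = 23663.5050 km = 2.3663505e+07 m
v_esc = sqrt(2*mu/r) = sqrt(2*3.986e14 / 2.3663505e+07)
v_esc = 5804.2233 m/s = 5.8042 km/s

5.8042 km/s


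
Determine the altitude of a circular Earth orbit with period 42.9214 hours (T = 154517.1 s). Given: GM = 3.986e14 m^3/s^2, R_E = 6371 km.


T = 154517.1 s
r = (mu*T^2/(4*pi^2))^(1/3) = (3.986e14 * 154517.1^2 / (4*pi^2))^(1/3)
r = 6.2236269e+07 m = 62236.2693 km
alt = r - R_E = 62236.2693 - 6371 = 55865.2693 km

55865.2693 km


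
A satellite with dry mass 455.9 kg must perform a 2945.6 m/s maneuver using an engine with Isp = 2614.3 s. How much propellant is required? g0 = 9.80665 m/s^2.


ve = Isp * g0 = 2614.3 * 9.80665 = 25637.525095 m/s
mass ratio = exp(dv/ve) = exp(2945.6/25637.525095) = 1.12175462
m_prop = m_dry * (mr - 1) = 455.9 * (1.12175462 - 1)
m_prop = 55.5079 kg

55.5079 kg


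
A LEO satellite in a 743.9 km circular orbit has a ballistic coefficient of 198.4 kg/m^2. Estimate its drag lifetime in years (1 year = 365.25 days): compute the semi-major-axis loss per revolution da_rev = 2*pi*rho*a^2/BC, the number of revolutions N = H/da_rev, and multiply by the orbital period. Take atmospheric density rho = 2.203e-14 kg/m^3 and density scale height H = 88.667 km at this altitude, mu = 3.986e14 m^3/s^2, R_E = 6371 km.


a = R_E + alt = 7114.9000 km = 7.1149e+06 m
da_rev = 2*pi*rho*a^2/BC = 2*pi*2.203e-14*(7.1149e+06)^2/198.4 = 0.035317528 m per revolution
N = H/da_rev = 88667.0000 m / 0.035317528 m = 2.5105664e+06 revolutions
P = 2*pi*sqrt(a^3/mu) = 5972.6136 s
lifetime = N*P = 2.5105664e+06 * 5972.6136 = 1.4994643e+10 s = 173549.1118 days
years = 173549.1118 / 365.25 = 475.1516 years

475.1516 years


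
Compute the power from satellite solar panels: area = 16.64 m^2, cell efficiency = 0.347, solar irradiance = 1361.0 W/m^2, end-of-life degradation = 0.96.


P = area * eta * S * degradation
P = 16.64 * 0.347 * 1361.0 * 0.96
P = 7544.1820 W

7544.1820 W


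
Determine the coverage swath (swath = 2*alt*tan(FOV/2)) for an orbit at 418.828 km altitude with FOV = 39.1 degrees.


FOV = 39.1 deg = 0.6824237 rad
swath = 2 * alt * tan(FOV/2) = 2 * 418.828 * tan(0.3412119)
swath = 2 * 418.828 * 0.355101
swath = 297.4525 km

297.4525 km


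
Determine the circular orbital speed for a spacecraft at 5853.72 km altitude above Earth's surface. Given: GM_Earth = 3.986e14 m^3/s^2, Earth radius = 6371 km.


r = R_E + alt = 6371.0 + 5853.72 = 12224.7200 km = 1.222472e+07 m
v = sqrt(mu/r) = sqrt(3.986e14 / 1.222472e+07) = 5710.1720 m/s = 5.7102 km/s

5.7102 km/s


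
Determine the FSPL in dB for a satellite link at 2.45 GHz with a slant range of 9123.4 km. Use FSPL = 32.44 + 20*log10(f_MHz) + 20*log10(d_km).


f = 2.45 GHz = 2450.0000 MHz
d = 9123.4 km
FSPL = 32.44 + 20*log10(2450.0000) + 20*log10(9123.4)
FSPL = 32.44 + 67.7833 + 79.2031
FSPL = 179.4265 dB

179.4265 dB


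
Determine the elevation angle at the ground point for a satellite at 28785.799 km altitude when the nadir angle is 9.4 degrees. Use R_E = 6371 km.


r = R_E + alt = 35156.7990 km
Law of sines in the satellite / Earth-center / ground-point triangle:
  sin(nadir)/R_E = sin(90 + el)/r  =>  cos(el) = (r/R_E)*sin(nadir)
cos(el) = (35156.7990 / 6371.0000) * sin(9.4 deg) = 0.9012742
el = arccos(0.9012742) = 25.6739 deg
(Earth-central angle = 90 - nadir - el = 54.9261 deg)

25.6739 degrees


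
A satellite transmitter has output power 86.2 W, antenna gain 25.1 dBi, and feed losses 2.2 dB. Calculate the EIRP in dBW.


Pt = 86.2 W = 19.3551 dBW
EIRP = Pt_dBW + Gt - losses = 19.3551 + 25.1 - 2.2 = 42.2551 dBW

42.2551 dBW


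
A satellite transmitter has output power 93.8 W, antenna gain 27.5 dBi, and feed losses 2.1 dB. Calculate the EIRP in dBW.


Pt = 93.8 W = 19.7220 dBW
EIRP = Pt_dBW + Gt - losses = 19.7220 + 27.5 - 2.1 = 45.1220 dBW

45.1220 dBW


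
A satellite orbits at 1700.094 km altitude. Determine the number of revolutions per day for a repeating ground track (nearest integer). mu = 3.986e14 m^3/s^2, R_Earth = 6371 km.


r = 8.071094e+06 m
T = 2*pi*sqrt(r^3/mu) = 7216.2211 s = 120.2704 min
revs/day = 1440 / 120.2704 = 11.9730
Rounded: 12 revolutions per day

12 revolutions per day


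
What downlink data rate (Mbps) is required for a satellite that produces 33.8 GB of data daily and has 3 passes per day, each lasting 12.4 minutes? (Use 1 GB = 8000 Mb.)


total contact time = 3 * 12.4 * 60 = 2232.0000 s
data = 33.8 GB = 270400.0000 Mb
rate = 270400.0000 / 2232.0000 = 121.1470 Mbps

121.1470 Mbps


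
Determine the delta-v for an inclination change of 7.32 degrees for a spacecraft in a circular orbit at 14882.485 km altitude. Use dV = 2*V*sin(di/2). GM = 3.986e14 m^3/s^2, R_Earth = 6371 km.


r = 21253.4850 km = 2.1253485e+07 m
V = sqrt(mu/r) = 4330.6548 m/s
di = 7.32 deg = 0.1277581 rad
dV = 2*V*sin(di/2) = 2*4330.6548*sin(0.06387905)
dV = 552.9000 m/s = 0.5529 km/s

0.5529 km/s


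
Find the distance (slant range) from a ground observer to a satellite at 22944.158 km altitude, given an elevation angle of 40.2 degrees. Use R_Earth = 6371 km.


h = 22944.158 km, el = 40.2 deg
d = -R_E*sin(el) + sqrt((R_E*sin(el))^2 + 2*R_E*h + h^2)
d = -6371.0000*sin(0.7016224) + sqrt((6371.0000*0.6454577)^2 + 2*6371.0000*22944.158 + 22944.158^2)
d = 24796.2502 km

24796.2502 km


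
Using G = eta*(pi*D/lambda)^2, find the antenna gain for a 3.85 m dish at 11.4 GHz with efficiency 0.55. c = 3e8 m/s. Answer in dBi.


lambda = c/f = 3e8 / 1.14e+10 = 0.02631579 m
G = eta*(pi*D/lambda)^2 = 0.55*(pi*3.85/0.02631579)^2
G = 116185.2742 (linear)
G = 10*log10(116185.2742) = 50.6515 dBi

50.6515 dBi


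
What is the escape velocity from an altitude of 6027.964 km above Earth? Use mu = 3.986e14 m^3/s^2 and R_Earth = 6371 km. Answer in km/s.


r = 6371.0 + 6027.964 = 12398.9640 km = 1.2398964e+07 m
v_esc = sqrt(2*mu/r) = sqrt(2*3.986e14 / 1.2398964e+07)
v_esc = 8018.4596 m/s = 8.0185 km/s

8.0185 km/s


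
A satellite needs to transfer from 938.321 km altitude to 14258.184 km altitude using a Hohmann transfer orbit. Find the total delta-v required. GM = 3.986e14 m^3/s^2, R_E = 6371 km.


r1 = 7309.3210 km = 7.309321e+06 m
r2 = 20629.1840 km = 2.0629184e+07 m
dv1 = sqrt(mu/r1)*(sqrt(2*r2/(r1+r2)) - 1) = 1589.3155 m/s
dv2 = sqrt(mu/r2)*(1 - sqrt(2*r1/(r1+r2))) = 1216.0440 m/s
total dv = |dv1| + |dv2| = 1589.3155 + 1216.0440 = 2805.3595 m/s = 2.8054 km/s

2.8054 km/s


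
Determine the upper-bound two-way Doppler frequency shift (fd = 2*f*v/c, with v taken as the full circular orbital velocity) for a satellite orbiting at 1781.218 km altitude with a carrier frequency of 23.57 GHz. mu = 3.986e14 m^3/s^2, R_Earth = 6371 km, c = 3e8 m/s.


r = 8.152218e+06 m
v = sqrt(mu/r) = 6992.4723 m/s (worst-case radial velocity)
f = 23.57 GHz = 2.357e+10 Hz
fd = 2*f*v/c = 2*2.357e+10*6992.4723/3.0e+08
fd = 1.0987505e+06 Hz

1.0988e+06 Hz


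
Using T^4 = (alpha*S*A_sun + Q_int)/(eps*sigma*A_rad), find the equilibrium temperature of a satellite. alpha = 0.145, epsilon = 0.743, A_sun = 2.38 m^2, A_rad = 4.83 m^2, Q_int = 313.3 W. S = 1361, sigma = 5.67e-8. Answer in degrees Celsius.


Numerator = alpha*S*A_sun + Q_int = 0.145*1361*2.38 + 313.3 = 782.9811 W
Denominator = eps*sigma*A_rad = 0.743*5.67e-8*4.83 = 2.0347872e-07 W/K^4
T^4 = 3.8479753e+09 K^4
T = 249.0623 K = -24.0877 C

-24.0877 degrees Celsius


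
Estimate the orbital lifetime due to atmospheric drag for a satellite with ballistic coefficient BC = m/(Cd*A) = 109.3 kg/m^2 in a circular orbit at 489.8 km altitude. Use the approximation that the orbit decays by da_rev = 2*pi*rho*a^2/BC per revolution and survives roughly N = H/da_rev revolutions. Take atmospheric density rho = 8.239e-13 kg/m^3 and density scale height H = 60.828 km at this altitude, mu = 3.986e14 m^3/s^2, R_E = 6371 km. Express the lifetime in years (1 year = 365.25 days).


a = R_E + alt = 6860.8000 km = 6.8608e+06 m
da_rev = 2*pi*rho*a^2/BC = 2*pi*8.239e-13*(6.8608e+06)^2/109.3 = 2.229378 m per revolution
N = H/da_rev = 60828.0000 m / 2.229378 m = 27284.7393 revolutions
P = 2*pi*sqrt(a^3/mu) = 5655.5306 s
lifetime = N*P = 27284.7393 * 5655.5306 = 1.5430968e+08 s = 1785.9917 days
years = 1785.9917 / 365.25 = 4.8898 years

4.8898 years


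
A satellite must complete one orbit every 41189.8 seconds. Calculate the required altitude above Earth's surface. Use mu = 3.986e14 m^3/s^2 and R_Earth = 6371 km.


T = 41189.8 s
r = (mu*T^2/(4*pi^2))^(1/3) = (3.986e14 * 41189.8^2 / (4*pi^2))^(1/3)
r = 2.5778183e+07 m = 25778.1833 km
alt = r - R_E = 25778.1833 - 6371 = 19407.1833 km

19407.1833 km


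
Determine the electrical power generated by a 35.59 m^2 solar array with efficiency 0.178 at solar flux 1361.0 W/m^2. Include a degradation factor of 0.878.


P = area * eta * S * degradation
P = 35.59 * 0.178 * 1361.0 * 0.878
P = 7570.0828 W

7570.0828 W


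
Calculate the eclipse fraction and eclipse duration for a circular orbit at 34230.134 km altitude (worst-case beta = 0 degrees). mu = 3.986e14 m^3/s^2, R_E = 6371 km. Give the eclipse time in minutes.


r = 40601.1340 km
T = 1356.9605 min
Eclipse fraction = arcsin(R_E/r)/pi = arcsin(6371.0000/40601.1340)/pi
= arcsin(0.1569168)/pi = 0.05015545
Eclipse duration = 0.05015545 * 1356.9605 = 68.0590 min

68.0590 minutes


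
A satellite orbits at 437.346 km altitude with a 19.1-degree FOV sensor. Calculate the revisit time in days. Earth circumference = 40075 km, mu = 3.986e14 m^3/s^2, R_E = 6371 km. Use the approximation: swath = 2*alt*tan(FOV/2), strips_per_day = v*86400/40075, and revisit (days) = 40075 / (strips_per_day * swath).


swath = 2*437.346*tan(0.1666789) = 147.1580 km
v = sqrt(mu/r) = 7651.5221 m/s = 7.6515 km/s
strips/day = v*86400/40075 = 7.6515*86400/40075 = 16.4964
coverage/day = strips * swath = 16.4964 * 147.1580 = 2427.5717 km
revisit = 40075 / 2427.5717 = 16.5083 days

16.5083 days


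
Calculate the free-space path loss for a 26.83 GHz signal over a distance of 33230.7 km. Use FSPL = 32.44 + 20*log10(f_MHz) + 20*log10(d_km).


f = 26.83 GHz = 26830.0000 MHz
d = 33230.7 km
FSPL = 32.44 + 20*log10(26830.0000) + 20*log10(33230.7)
FSPL = 32.44 + 88.5724 + 90.4308
FSPL = 211.4432 dB

211.4432 dB


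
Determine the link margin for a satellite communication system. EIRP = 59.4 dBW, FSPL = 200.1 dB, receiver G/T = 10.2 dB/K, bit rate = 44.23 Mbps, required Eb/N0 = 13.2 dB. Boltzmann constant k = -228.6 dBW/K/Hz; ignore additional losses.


C/N0 = EIRP - FSPL + G/T - k = 59.4 - 200.1 + 10.2 - (-228.6)
C/N0 = 98.1000 dB-Hz
R_b = 44.23 Mbps = 4.423e+07 bps -> 10*log10(R_b) = 76.4572 dB-Hz
Eb/N0 = C/N0 - 10*log10(R_b) = 98.1000 - 76.4572 = 21.6428 dB
Margin = Eb/N0 - Eb/N0_req = 21.6428 - 13.2 = 8.4428 dB (link closes)

8.4428 dB


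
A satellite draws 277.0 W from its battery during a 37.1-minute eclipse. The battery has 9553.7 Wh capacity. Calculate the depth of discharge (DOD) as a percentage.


E_used = P * t / 60 = 277.0 * 37.1 / 60 = 171.2783 Wh
DOD = E_used / E_total * 100 = 171.2783 / 9553.7 * 100
DOD = 1.7928 %

1.7928 %


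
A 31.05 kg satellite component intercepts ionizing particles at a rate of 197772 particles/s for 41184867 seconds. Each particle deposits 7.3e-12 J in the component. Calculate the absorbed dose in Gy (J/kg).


Total energy deposited = rate * time * E_per
  = 197772 * 41184867 * 7.3e-12 = 59.4601 J
Dose = E_total / mass = 59.4601 / 31.05
Dose = 1.9150 Gy

1.9150 Gy


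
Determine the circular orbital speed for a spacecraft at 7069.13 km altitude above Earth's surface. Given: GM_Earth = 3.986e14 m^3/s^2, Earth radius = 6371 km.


r = R_E + alt = 6371.0 + 7069.13 = 13440.1300 km = 1.344013e+07 m
v = sqrt(mu/r) = sqrt(3.986e14 / 1.344013e+07) = 5445.8655 m/s = 5.4459 km/s

5.4459 km/s


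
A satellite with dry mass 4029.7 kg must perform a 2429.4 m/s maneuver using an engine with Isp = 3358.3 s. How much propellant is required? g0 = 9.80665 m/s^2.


ve = Isp * g0 = 3358.3 * 9.80665 = 32933.672695 m/s
mass ratio = exp(dv/ve) = exp(2429.4/32933.672695) = 1.07655534
m_prop = m_dry * (mr - 1) = 4029.7 * (1.07655534 - 1)
m_prop = 308.4951 kg

308.4951 kg


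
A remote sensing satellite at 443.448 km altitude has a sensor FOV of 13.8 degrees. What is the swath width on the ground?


FOV = 13.8 deg = 0.2408554 rad
swath = 2 * alt * tan(FOV/2) = 2 * 443.448 * tan(0.1204277)
swath = 2 * 443.448 * 0.1210133
swath = 107.3262 km

107.3262 km


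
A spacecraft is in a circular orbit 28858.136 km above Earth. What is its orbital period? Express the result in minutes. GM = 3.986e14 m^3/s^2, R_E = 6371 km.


r = 35229.1360 km = 3.5229136e+07 m
T = 2*pi*sqrt(r^3/mu) = 2*pi*sqrt(4.37226e+22 / 3.986e14)
T = 65805.8055 s = 1096.7634 min

1096.7634 minutes


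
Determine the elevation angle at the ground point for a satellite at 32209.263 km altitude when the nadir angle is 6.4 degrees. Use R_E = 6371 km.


r = R_E + alt = 38580.2630 km
Law of sines in the satellite / Earth-center / ground-point triangle:
  sin(nadir)/R_E = sin(90 + el)/r  =>  cos(el) = (r/R_E)*sin(nadir)
cos(el) = (38580.2630 / 6371.0000) * sin(6.4 deg) = 0.6750119
el = arccos(0.6750119) = 47.5449 deg
(Earth-central angle = 90 - nadir - el = 36.0551 deg)

47.5449 degrees


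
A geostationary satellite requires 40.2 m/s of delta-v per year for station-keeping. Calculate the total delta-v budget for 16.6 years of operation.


dV = rate * years = 40.2 * 16.6
dV = 667.3200 m/s

667.3200 m/s


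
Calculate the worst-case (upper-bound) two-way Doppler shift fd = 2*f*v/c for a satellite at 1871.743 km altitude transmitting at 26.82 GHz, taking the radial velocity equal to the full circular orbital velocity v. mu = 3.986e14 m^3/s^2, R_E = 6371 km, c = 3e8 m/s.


r = 8.242743e+06 m
v = sqrt(mu/r) = 6953.9693 m/s (worst-case radial velocity)
f = 26.82 GHz = 2.682e+10 Hz
fd = 2*f*v/c = 2*2.682e+10*6953.9693/3.0e+08
fd = 1.2433697e+06 Hz

1.2434e+06 Hz


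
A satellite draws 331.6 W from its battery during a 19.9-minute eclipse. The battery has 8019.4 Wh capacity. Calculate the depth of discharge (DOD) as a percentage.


E_used = P * t / 60 = 331.6 * 19.9 / 60 = 109.9807 Wh
DOD = E_used / E_total * 100 = 109.9807 / 8019.4 * 100
DOD = 1.3714 %

1.3714 %


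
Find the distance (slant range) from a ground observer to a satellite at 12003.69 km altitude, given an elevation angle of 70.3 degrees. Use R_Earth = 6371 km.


h = 12003.69 km, el = 70.3 deg
d = -R_E*sin(el) + sqrt((R_E*sin(el))^2 + 2*R_E*h + h^2)
d = -6371.0000*sin(1.2270) + sqrt((6371.0000*0.9414705)^2 + 2*6371.0000*12003.69 + 12003.69^2)
d = 12250.6418 km

12250.6418 km


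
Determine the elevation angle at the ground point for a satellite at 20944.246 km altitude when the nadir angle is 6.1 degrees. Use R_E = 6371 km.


r = R_E + alt = 27315.2460 km
Law of sines in the satellite / Earth-center / ground-point triangle:
  sin(nadir)/R_E = sin(90 + el)/r  =>  cos(el) = (r/R_E)*sin(nadir)
cos(el) = (27315.2460 / 6371.0000) * sin(6.1 deg) = 0.4556003
el = arccos(0.4556003) = 62.8964 deg
(Earth-central angle = 90 - nadir - el = 21.0036 deg)

62.8964 degrees


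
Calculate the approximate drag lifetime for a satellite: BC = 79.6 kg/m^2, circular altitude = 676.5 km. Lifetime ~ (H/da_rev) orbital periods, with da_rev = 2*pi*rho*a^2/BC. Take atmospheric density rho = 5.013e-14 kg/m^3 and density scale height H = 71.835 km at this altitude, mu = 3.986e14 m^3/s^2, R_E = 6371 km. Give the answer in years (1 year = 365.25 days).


a = R_E + alt = 7047.5000 km = 7.0475e+06 m
da_rev = 2*pi*rho*a^2/BC = 2*pi*5.013e-14*(7.0475e+06)^2/79.6 = 0.196532634 m per revolution
N = H/da_rev = 71835.0000 m / 0.196532634 m = 365511.8166 revolutions
P = 2*pi*sqrt(a^3/mu) = 5887.9464 s
lifetime = N*P = 365511.8166 * 5887.9464 = 2.152114e+09 s = 24908.7267 days
years = 24908.7267 / 365.25 = 68.1964 years

68.1964 years


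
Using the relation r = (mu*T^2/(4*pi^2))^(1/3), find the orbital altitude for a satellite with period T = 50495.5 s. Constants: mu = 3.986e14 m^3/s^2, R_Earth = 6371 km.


T = 50495.5 s
r = (mu*T^2/(4*pi^2))^(1/3) = (3.986e14 * 50495.5^2 / (4*pi^2))^(1/3)
r = 2.9527565e+07 m = 29527.5652 km
alt = r - R_E = 29527.5652 - 6371 = 23156.5652 km

23156.5652 km


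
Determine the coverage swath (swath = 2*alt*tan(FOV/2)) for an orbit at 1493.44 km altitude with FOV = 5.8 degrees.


FOV = 5.8 deg = 0.1012291 rad
swath = 2 * alt * tan(FOV/2) = 2 * 1493.44 * tan(0.05061455)
swath = 2 * 1493.44 * 0.05065781
swath = 151.3088 km

151.3088 km


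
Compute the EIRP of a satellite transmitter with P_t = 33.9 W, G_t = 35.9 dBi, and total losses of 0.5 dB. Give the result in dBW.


Pt = 33.9 W = 15.3020 dBW
EIRP = Pt_dBW + Gt - losses = 15.3020 + 35.9 - 0.5 = 50.7020 dBW

50.7020 dBW


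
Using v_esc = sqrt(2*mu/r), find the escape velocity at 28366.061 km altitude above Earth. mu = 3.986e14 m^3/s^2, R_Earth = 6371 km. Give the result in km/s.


r = 6371.0 + 28366.061 = 34737.0610 km = 3.4737061e+07 m
v_esc = sqrt(2*mu/r) = sqrt(2*3.986e14 / 3.4737061e+07)
v_esc = 4790.5691 m/s = 4.7906 km/s

4.7906 km/s


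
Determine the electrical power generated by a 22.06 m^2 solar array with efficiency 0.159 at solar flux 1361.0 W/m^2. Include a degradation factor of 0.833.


P = area * eta * S * degradation
P = 22.06 * 0.159 * 1361.0 * 0.833
P = 3976.5437 W

3976.5437 W


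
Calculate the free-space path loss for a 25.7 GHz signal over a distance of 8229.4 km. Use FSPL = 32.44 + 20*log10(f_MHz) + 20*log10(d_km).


f = 25.7 GHz = 25700.0000 MHz
d = 8229.4 km
FSPL = 32.44 + 20*log10(25700.0000) + 20*log10(8229.4)
FSPL = 32.44 + 88.1987 + 78.3074
FSPL = 198.9460 dB

198.9460 dB


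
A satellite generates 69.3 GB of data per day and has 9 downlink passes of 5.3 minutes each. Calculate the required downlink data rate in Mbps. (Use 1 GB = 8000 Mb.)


total contact time = 9 * 5.3 * 60 = 2862.0000 s
data = 69.3 GB = 554400.0000 Mb
rate = 554400.0000 / 2862.0000 = 193.7107 Mbps

193.7107 Mbps


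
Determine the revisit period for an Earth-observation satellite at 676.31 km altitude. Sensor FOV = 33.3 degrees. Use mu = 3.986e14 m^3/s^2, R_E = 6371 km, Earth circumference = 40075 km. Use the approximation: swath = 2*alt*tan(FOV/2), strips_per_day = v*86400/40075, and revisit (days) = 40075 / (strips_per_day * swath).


swath = 2*676.31*tan(0.2905973) = 404.5192 km
v = sqrt(mu/r) = 7520.6774 m/s = 7.5207 km/s
strips/day = v*86400/40075 = 7.5207*86400/40075 = 16.2143
coverage/day = strips * swath = 16.2143 * 404.5192 = 6558.9793 km
revisit = 40075 / 6558.9793 = 6.1099 days

6.1099 days


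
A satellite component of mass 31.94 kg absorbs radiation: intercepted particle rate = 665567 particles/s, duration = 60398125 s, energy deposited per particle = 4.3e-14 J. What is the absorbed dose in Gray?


Total energy deposited = rate * time * E_per
  = 665567 * 60398125 * 4.3e-14 = 1.7286 J
Dose = E_total / mass = 1.7286 / 31.94
Dose = 0.05411888 Gy

0.0541 Gy


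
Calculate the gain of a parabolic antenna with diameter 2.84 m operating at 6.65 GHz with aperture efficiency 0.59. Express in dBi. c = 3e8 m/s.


lambda = c/f = 3e8 / 6.65e+09 = 0.04511278 m
G = eta*(pi*D/lambda)^2 = 0.59*(pi*2.84/0.04511278)^2
G = 23077.5244 (linear)
G = 10*log10(23077.5244) = 43.6319 dBi

43.6319 dBi


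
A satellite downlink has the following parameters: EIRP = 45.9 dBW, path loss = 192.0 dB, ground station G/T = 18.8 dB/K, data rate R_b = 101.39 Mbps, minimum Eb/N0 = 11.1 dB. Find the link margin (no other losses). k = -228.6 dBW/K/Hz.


C/N0 = EIRP - FSPL + G/T - k = 45.9 - 192.0 + 18.8 - (-228.6)
C/N0 = 101.3000 dB-Hz
R_b = 101.39 Mbps = 1.0139e+08 bps -> 10*log10(R_b) = 80.0600 dB-Hz
Eb/N0 = C/N0 - 10*log10(R_b) = 101.3000 - 80.0600 = 21.2400 dB
Margin = Eb/N0 - Eb/N0_req = 21.2400 - 11.1 = 10.1400 dB (link closes)

10.1400 dB


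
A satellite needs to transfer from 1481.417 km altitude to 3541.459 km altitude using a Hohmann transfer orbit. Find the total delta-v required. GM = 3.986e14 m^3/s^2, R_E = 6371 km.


r1 = 7852.4170 km = 7.852417e+06 m
r2 = 9912.4590 km = 9.912459e+06 m
dv1 = sqrt(mu/r1)*(sqrt(2*r2/(r1+r2)) - 1) = 401.7679 m/s
dv2 = sqrt(mu/r2)*(1 - sqrt(2*r1/(r1+r2))) = 378.9989 m/s
total dv = |dv1| + |dv2| = 401.7679 + 378.9989 = 780.7667 m/s = 0.7807667 km/s

0.7808 km/s


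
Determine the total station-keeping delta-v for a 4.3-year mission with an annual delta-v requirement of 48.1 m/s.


dV = rate * years = 48.1 * 4.3
dV = 206.8300 m/s

206.8300 m/s


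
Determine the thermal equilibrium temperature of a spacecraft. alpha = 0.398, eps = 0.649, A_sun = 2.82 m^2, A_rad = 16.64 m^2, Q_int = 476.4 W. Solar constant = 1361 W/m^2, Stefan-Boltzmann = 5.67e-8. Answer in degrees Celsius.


Numerator = alpha*S*A_sun + Q_int = 0.398*1361*2.82 + 476.4 = 2003.9320 W
Denominator = eps*sigma*A_rad = 0.649*5.67e-8*16.64 = 6.1232371e-07 W/K^4
T^4 = 3.2726676e+09 K^4
T = 239.1803 K = -33.9697 C

-33.9697 degrees Celsius


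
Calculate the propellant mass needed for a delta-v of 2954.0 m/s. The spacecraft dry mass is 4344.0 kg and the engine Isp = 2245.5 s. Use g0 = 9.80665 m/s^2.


ve = Isp * g0 = 2245.5 * 9.80665 = 22020.832575 m/s
mass ratio = exp(dv/ve) = exp(2954.0/22020.832575) = 1.14355942
m_prop = m_dry * (mr - 1) = 4344.0 * (1.14355942 - 1)
m_prop = 623.6221 kg

623.6221 kg


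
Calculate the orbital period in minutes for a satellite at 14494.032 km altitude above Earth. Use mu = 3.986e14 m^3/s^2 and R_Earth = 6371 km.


r = 20865.0320 km = 2.0865032e+07 m
T = 2*pi*sqrt(r^3/mu) = 2*pi*sqrt(9.0835825e+21 / 3.986e14)
T = 29994.3741 s = 499.9062 min

499.9062 minutes


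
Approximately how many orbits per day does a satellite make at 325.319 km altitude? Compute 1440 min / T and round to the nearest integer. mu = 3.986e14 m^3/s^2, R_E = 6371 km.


r = 6.696319e+06 m
T = 2*pi*sqrt(r^3/mu) = 5453.3758 s = 90.8896 min
revs/day = 1440 / 90.8896 = 15.8434
Rounded: 16 revolutions per day

16 revolutions per day


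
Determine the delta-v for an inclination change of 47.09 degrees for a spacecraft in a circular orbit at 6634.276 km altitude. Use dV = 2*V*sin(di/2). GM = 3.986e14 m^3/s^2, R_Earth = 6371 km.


r = 13005.2760 km = 1.3005276e+07 m
V = sqrt(mu/r) = 5536.1629 m/s
di = 47.09 deg = 0.8218755 rad
dV = 2*V*sin(di/2) = 2*5536.1629*sin(0.4109378)
dV = 4423.0532 m/s = 4.4231 km/s

4.4231 km/s


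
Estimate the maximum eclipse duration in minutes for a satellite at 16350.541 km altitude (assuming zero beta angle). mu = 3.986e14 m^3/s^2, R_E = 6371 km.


r = 22721.5410 km
T = 568.0893 min
Eclipse fraction = arcsin(R_E/r)/pi = arcsin(6371.0000/22721.5410)/pi
= arcsin(0.2803947)/pi = 0.09046536
Eclipse duration = 0.09046536 * 568.0893 = 51.3924 min

51.3924 minutes


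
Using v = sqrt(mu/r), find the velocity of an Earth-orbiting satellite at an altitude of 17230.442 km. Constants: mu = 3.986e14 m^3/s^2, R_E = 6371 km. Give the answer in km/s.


r = R_E + alt = 6371.0 + 17230.442 = 23601.4420 km = 2.3601442e+07 m
v = sqrt(mu/r) = sqrt(3.986e14 / 2.3601442e+07) = 4109.5983 m/s = 4.1096 km/s

4.1096 km/s


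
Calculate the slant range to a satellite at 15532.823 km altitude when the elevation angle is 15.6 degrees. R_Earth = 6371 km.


h = 15532.823 km, el = 15.6 deg
d = -R_E*sin(el) + sqrt((R_E*sin(el))^2 + 2*R_E*h + h^2)
d = -6371.0000*sin(0.2722714) + sqrt((6371.0000*0.2689198)^2 + 2*6371.0000*15532.823 + 15532.823^2)
d = 19313.4371 km

19313.4371 km


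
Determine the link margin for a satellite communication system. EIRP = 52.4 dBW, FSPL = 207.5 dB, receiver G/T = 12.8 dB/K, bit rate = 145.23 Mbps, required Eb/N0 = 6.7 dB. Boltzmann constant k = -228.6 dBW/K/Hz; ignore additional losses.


C/N0 = EIRP - FSPL + G/T - k = 52.4 - 207.5 + 12.8 - (-228.6)
C/N0 = 86.3000 dB-Hz
R_b = 145.23 Mbps = 1.4523e+08 bps -> 10*log10(R_b) = 81.6206 dB-Hz
Eb/N0 = C/N0 - 10*log10(R_b) = 86.3000 - 81.6206 = 4.6794 dB
Margin = Eb/N0 - Eb/N0_req = 4.6794 - 6.7 = -2.0206 dB (negative margin: link does not close)

-2.0206 dB


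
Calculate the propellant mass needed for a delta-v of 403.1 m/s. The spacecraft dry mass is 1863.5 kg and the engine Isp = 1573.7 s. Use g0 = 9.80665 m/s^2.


ve = Isp * g0 = 1573.7 * 9.80665 = 15432.725105 m/s
mass ratio = exp(dv/ve) = exp(403.1/15432.725105) = 1.02646393
m_prop = m_dry * (mr - 1) = 1863.5 * (1.02646393 - 1)
m_prop = 49.3155 kg

49.3155 kg


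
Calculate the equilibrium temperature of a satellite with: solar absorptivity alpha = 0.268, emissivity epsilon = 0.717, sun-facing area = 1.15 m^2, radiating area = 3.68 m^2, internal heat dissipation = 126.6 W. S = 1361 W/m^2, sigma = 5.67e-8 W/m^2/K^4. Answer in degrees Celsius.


Numerator = alpha*S*A_sun + Q_int = 0.268*1361*1.15 + 126.6 = 546.0602 W
Denominator = eps*sigma*A_rad = 0.717*5.67e-8*3.68 = 1.4960635e-07 W/K^4
T^4 = 3.64998e+09 K^4
T = 245.7948 K = -27.3552 C

-27.3552 degrees Celsius


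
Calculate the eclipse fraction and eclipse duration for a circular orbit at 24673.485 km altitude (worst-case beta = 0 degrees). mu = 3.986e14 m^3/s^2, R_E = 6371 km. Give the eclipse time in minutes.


r = 31044.4850 km
T = 907.2702 min
Eclipse fraction = arcsin(R_E/r)/pi = arcsin(6371.0000/31044.4850)/pi
= arcsin(0.2052216)/pi = 0.06579152
Eclipse duration = 0.06579152 * 907.2702 = 59.6907 min

59.6907 minutes


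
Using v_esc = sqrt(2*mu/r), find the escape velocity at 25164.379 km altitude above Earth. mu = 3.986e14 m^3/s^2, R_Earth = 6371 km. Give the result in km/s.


r = 6371.0 + 25164.379 = 31535.3790 km = 3.1535379e+07 m
v_esc = sqrt(2*mu/r) = sqrt(2*3.986e14 / 3.1535379e+07)
v_esc = 5027.8767 m/s = 5.0279 km/s

5.0279 km/s


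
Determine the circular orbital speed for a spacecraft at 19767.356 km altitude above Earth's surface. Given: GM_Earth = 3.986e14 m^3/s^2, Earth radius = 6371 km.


r = R_E + alt = 6371.0 + 19767.356 = 26138.3560 km = 2.6138356e+07 m
v = sqrt(mu/r) = sqrt(3.986e14 / 2.6138356e+07) = 3905.0762 m/s = 3.9051 km/s

3.9051 km/s


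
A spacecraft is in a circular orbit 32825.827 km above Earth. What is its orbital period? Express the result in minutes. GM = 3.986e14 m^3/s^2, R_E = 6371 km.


r = 39196.8270 km = 3.9196827e+07 m
T = 2*pi*sqrt(r^3/mu) = 2*pi*sqrt(6.0221662e+22 / 3.986e14)
T = 77230.2764 s = 1287.1713 min

1287.1713 minutes


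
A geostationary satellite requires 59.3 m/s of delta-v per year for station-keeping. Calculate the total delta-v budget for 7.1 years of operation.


dV = rate * years = 59.3 * 7.1
dV = 421.0300 m/s

421.0300 m/s


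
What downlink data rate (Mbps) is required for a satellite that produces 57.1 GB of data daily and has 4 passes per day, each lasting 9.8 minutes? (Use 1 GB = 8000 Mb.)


total contact time = 4 * 9.8 * 60 = 2352.0000 s
data = 57.1 GB = 456800.0000 Mb
rate = 456800.0000 / 2352.0000 = 194.2177 Mbps

194.2177 Mbps


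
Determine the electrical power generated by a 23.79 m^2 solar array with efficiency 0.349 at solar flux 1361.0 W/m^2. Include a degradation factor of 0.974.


P = area * eta * S * degradation
P = 23.79 * 0.349 * 1361.0 * 0.974
P = 11006.1886 W

11006.1886 W


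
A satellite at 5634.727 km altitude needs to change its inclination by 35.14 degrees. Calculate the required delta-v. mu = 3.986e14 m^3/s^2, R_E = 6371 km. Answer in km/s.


r = 12005.7270 km = 1.2005727e+07 m
V = sqrt(mu/r) = 5762.0154 m/s
di = 35.14 deg = 0.6133087 rad
dV = 2*V*sin(di/2) = 2*5762.0154*sin(0.3066543)
dV = 3478.7679 m/s = 3.4788 km/s

3.4788 km/s


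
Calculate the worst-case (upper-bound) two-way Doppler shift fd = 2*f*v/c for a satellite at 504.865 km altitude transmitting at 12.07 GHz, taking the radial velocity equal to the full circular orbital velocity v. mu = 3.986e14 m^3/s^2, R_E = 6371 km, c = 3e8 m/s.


r = 6.875865e+06 m
v = sqrt(mu/r) = 7613.8616 m/s (worst-case radial velocity)
f = 12.07 GHz = 1.207e+10 Hz
fd = 2*f*v/c = 2*1.207e+10*7613.8616/3.0e+08
fd = 612662.0611 Hz

612662.0611 Hz


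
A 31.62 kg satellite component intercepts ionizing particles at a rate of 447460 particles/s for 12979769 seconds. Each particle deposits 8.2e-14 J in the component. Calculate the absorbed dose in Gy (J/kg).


Total energy deposited = rate * time * E_per
  = 447460 * 12979769 * 8.2e-14 = 0.47625 J
Dose = E_total / mass = 0.47625 / 31.62
Dose = 0.01506167 Gy

0.0151 Gy


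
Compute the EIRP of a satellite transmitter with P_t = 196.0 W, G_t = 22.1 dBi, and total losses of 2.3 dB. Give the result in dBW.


Pt = 196.0 W = 22.9226 dBW
EIRP = Pt_dBW + Gt - losses = 22.9226 + 22.1 - 2.3 = 42.7226 dBW

42.7226 dBW


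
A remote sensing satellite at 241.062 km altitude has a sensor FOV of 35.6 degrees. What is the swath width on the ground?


FOV = 35.6 deg = 0.6213372 rad
swath = 2 * alt * tan(FOV/2) = 2 * 241.062 * tan(0.3106686)
swath = 2 * 241.062 * 0.3210649
swath = 154.7931 km

154.7931 km


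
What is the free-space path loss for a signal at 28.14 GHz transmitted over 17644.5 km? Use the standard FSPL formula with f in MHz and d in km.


f = 28.14 GHz = 28140.0000 MHz
d = 17644.5 km
FSPL = 32.44 + 20*log10(28140.0000) + 20*log10(17644.5)
FSPL = 32.44 + 88.9865 + 84.9322
FSPL = 206.3587 dB

206.3587 dB


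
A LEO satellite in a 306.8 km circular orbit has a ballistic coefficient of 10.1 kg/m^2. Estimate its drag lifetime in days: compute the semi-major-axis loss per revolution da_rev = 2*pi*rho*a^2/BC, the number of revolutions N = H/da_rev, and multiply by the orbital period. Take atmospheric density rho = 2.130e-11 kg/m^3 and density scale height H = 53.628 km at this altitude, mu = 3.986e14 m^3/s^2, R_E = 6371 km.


a = R_E + alt = 6677.8000 km = 6.6778e+06 m
da_rev = 2*pi*rho*a^2/BC = 2*pi*2.130e-11*(6.6778e+06)^2/10.1 = 590.887651 m per revolution
N = H/da_rev = 53628.0000 m / 590.887651 m = 90.7584 revolutions
P = 2*pi*sqrt(a^3/mu) = 5430.7690 s
lifetime = N*P = 90.7584 * 5430.7690 = 492887.7448 s = 5.7047 days

5.7047 days


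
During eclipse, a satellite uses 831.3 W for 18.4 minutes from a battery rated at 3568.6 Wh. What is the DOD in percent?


E_used = P * t / 60 = 831.3 * 18.4 / 60 = 254.9320 Wh
DOD = E_used / E_total * 100 = 254.9320 / 3568.6 * 100
DOD = 7.1438 %

7.1438 %


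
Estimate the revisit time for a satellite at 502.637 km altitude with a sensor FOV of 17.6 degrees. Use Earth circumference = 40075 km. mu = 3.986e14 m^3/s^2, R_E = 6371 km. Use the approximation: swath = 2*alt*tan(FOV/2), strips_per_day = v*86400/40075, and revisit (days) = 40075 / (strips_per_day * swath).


swath = 2*502.637*tan(0.153589) = 155.6246 km
v = sqrt(mu/r) = 7615.0954 m/s = 7.6151 km/s
strips/day = v*86400/40075 = 7.6151*86400/40075 = 16.4178
coverage/day = strips * swath = 16.4178 * 155.6246 = 2555.0177 km
revisit = 40075 / 2555.0177 = 15.6848 days

15.6848 days


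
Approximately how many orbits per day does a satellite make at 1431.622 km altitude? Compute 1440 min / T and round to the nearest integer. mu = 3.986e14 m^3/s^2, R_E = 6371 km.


r = 7.802622e+06 m
T = 2*pi*sqrt(r^3/mu) = 6859.1780 s = 114.3196 min
revs/day = 1440 / 114.3196 = 12.5963
Rounded: 13 revolutions per day

13 revolutions per day


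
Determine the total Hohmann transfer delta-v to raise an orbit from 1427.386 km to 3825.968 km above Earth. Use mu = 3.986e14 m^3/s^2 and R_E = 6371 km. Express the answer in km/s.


r1 = 7798.3860 km = 7.798386e+06 m
r2 = 10196.9680 km = 1.0196968e+07 m
dv1 = sqrt(mu/r1)*(sqrt(2*r2/(r1+r2)) - 1) = 461.5650 m/s
dv2 = sqrt(mu/r2)*(1 - sqrt(2*r1/(r1+r2))) = 431.5698 m/s
total dv = |dv1| + |dv2| = 461.5650 + 431.5698 = 893.1348 m/s = 0.8931348 km/s

0.8931 km/s


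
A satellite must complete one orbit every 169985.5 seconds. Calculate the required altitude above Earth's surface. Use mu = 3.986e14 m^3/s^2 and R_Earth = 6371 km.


T = 169985.5 s
r = (mu*T^2/(4*pi^2))^(1/3) = (3.986e14 * 169985.5^2 / (4*pi^2))^(1/3)
r = 6.6323449e+07 m = 66323.4492 km
alt = r - R_E = 66323.4492 - 6371 = 59952.4492 km

59952.4492 km


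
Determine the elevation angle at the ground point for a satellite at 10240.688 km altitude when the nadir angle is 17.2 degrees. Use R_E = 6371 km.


r = R_E + alt = 16611.6880 km
Law of sines in the satellite / Earth-center / ground-point triangle:
  sin(nadir)/R_E = sin(90 + el)/r  =>  cos(el) = (r/R_E)*sin(nadir)
cos(el) = (16611.6880 / 6371.0000) * sin(17.2 deg) = 0.7710265
el = arccos(0.7710265) = 39.5538 deg
(Earth-central angle = 90 - nadir - el = 33.2462 deg)

39.5538 degrees


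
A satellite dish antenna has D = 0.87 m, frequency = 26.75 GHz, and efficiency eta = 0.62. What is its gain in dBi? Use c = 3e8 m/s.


lambda = c/f = 3e8 / 2.675e+10 = 0.01121495 m
G = eta*(pi*D/lambda)^2 = 0.62*(pi*0.87/0.01121495)^2
G = 36824.3427 (linear)
G = 10*log10(36824.3427) = 45.6614 dBi

45.6614 dBi


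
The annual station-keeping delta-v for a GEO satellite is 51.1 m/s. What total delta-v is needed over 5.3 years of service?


dV = rate * years = 51.1 * 5.3
dV = 270.8300 m/s

270.8300 m/s


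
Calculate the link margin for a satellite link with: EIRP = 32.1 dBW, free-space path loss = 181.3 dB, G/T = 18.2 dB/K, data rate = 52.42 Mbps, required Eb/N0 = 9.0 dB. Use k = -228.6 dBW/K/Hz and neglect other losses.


C/N0 = EIRP - FSPL + G/T - k = 32.1 - 181.3 + 18.2 - (-228.6)
C/N0 = 97.6000 dB-Hz
R_b = 52.42 Mbps = 5.242e+07 bps -> 10*log10(R_b) = 77.1950 dB-Hz
Eb/N0 = C/N0 - 10*log10(R_b) = 97.6000 - 77.1950 = 20.4050 dB
Margin = Eb/N0 - Eb/N0_req = 20.4050 - 9.0 = 11.4050 dB (link closes)

11.4050 dB


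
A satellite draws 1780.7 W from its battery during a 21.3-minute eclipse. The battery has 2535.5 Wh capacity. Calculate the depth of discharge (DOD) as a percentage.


E_used = P * t / 60 = 1780.7 * 21.3 / 60 = 632.1485 Wh
DOD = E_used / E_total * 100 = 632.1485 / 2535.5 * 100
DOD = 24.9319 %

24.9319 %


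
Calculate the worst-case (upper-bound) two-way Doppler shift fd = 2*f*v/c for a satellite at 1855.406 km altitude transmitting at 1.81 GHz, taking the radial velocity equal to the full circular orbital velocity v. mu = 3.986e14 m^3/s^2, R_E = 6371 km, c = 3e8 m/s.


r = 8.226406e+06 m
v = sqrt(mu/r) = 6960.8709 m/s (worst-case radial velocity)
f = 1.81 GHz = 1.81e+09 Hz
fd = 2*f*v/c = 2*1.81e+09*6960.8709/3.0e+08
fd = 83994.5085 Hz

83994.5085 Hz


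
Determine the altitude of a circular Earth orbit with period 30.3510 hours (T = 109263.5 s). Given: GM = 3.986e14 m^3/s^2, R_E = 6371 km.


T = 109263.5 s
r = (mu*T^2/(4*pi^2))^(1/3) = (3.986e14 * 109263.5^2 / (4*pi^2))^(1/3)
r = 4.9397988e+07 m = 49397.9877 km
alt = r - R_E = 49397.9877 - 6371 = 43026.9877 km

43026.9877 km
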